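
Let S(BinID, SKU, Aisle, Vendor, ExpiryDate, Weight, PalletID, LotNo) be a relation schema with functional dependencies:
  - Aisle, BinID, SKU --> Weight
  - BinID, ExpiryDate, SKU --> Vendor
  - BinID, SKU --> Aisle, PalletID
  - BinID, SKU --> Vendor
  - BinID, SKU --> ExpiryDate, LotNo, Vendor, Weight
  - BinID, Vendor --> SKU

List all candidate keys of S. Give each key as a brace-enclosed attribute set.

{BinID, SKU}, {BinID, Vendor}

No FD produces {BinID}, so it must be in every candidate key.
{BinID, SKU} is a candidate key since {BinID, SKU}⁺ = {Aisle, BinID, ExpiryDate, LotNo, PalletID, SKU, Vendor, Weight} covers every attribute.
{BinID, Vendor} is a candidate key since {BinID, Vendor}⁺ = {Aisle, BinID, ExpiryDate, LotNo, PalletID, SKU, Vendor, Weight} covers every attribute.
No proper subset of any of these is a key, and no other minimal superkey exists.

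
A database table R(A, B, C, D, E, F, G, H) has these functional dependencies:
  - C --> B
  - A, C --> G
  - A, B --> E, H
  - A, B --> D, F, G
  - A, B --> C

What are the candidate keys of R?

{A, B}, {A, C}

{A} never appears on the right of any FD, so every key must include it.
Closure of {A, B} is {A, B, C, D, E, F, G, H}, the whole schema; {A, B} is a candidate key.
Closure of {A, C} is {A, B, C, D, E, F, G, H}, the whole schema; {A, C} is a candidate key.
No proper subset of any of these is a key, and no other minimal superkey exists.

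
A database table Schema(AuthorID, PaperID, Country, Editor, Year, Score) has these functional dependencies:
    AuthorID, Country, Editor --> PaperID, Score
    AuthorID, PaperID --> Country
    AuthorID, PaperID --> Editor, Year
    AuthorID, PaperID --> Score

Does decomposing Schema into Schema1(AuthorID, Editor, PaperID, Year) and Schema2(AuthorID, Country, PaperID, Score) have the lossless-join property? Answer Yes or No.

Yes

Schema1 ∩ Schema2 = {AuthorID, PaperID}; its closure under F is {AuthorID, Country, Editor, PaperID, Score, Year}.
This includes all of Schema1, so the common attributes are a superkey of Schema1 — the join is lossless.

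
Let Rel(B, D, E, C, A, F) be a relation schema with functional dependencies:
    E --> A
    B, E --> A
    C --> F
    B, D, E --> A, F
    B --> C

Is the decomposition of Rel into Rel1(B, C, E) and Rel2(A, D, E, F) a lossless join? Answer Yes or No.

No

Rel1 ∩ Rel2 = {E}; its closure under F is {A, E}.
Neither Rel1 nor Rel2 is contained in that closure, so the decomposition is lossy.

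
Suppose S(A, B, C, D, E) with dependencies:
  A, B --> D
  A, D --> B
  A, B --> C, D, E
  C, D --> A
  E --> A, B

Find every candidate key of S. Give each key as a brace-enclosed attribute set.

{A, B}, {A, D}, {C, D}, {E}

{E}⁺ = {A, B, C, D, E} — all of the relation — so {E} is a candidate key.
{A, B}⁺ = {A, B, C, D, E} — all of the relation — so {A, B} is a candidate key.
{A, D}⁺ = {A, B, C, D, E} — all of the relation — so {A, D} is a candidate key.
{C, D}⁺ = {A, B, C, D, E} — all of the relation — so {C, D} is a candidate key.
Any other superkey properly contains one of these, so there are no further candidate keys.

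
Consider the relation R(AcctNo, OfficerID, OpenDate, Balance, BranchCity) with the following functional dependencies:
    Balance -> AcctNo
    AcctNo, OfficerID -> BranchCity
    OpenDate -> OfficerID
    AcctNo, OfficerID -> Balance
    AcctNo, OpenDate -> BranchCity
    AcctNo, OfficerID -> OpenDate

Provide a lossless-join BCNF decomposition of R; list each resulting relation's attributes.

Candidate keys of the original relation: {AcctNo, OfficerID}, {AcctNo, OpenDate}, {Balance, OfficerID}, {Balance, OpenDate}.
Within {AcctNo, Balance, BranchCity, OfficerID, OpenDate}: {Balance}⁺ ∩ {AcctNo, Balance, BranchCity, OfficerID, OpenDate} = {AcctNo, Balance}, not the whole set, so Balance -> AcctNo violates BCNF; decompose into {AcctNo, Balance} and {Balance, BranchCity, OfficerID, OpenDate}.
{AcctNo, Balance} is in BCNF.
Within {Balance, BranchCity, OfficerID, OpenDate}: {OpenDate}⁺ ∩ {Balance, BranchCity, OfficerID, OpenDate} = {OfficerID, OpenDate}, not the whole set, so OpenDate -> OfficerID violates BCNF; decompose into {OfficerID, OpenDate} and {Balance, BranchCity, OpenDate}.
{OfficerID, OpenDate} is in BCNF.
{Balance, BranchCity, OpenDate} is in BCNF.

{AcctNo, Balance}; {Balance, BranchCity, OpenDate}; {OfficerID, OpenDate}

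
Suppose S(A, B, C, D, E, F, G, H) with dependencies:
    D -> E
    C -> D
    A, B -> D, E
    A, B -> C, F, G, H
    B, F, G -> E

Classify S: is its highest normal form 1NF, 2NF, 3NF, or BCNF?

Candidate key: {A, B}. Prime attributes: {A, B}.
D -> E: {D}⁺ = {D, E}, which is not all of the attributes, so the left side is not a superkey — BCNF is violated.
D -> E determines the non-prime attribute {E} from a non-superkey — 3NF is violated.
No non-prime attribute depends on a proper subset of any candidate key, so 2NF holds.

2NF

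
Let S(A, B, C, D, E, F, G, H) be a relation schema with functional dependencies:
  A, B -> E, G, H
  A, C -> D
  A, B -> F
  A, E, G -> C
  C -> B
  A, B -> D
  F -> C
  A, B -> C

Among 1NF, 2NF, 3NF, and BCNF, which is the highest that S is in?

3NF

Candidate keys: {A, B}, {A, C}, {A, E, G}, {A, F}. Prime attributes: {A, B, C, E, F, G}.
For C -> B we have {C}⁺ = {B, C}; {C} is not a superkey, so BCNF fails.
But every attribute on its right side ({B}) is prime, and the same holds for every other non-superkey FD, so 3NF still holds.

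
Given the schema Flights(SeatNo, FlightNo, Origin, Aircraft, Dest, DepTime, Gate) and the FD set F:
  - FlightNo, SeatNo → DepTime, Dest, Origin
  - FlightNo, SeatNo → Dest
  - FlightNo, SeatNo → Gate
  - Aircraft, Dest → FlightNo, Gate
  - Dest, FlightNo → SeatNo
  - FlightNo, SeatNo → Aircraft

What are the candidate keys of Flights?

{Aircraft, Dest} is a candidate key since {Aircraft, Dest}⁺ = {Aircraft, DepTime, Dest, FlightNo, Gate, Origin, SeatNo} covers every attribute.
{Dest, FlightNo} is a candidate key since {Dest, FlightNo}⁺ = {Aircraft, DepTime, Dest, FlightNo, Gate, Origin, SeatNo} covers every attribute.
{FlightNo, SeatNo} is a candidate key since {FlightNo, SeatNo}⁺ = {Aircraft, DepTime, Dest, FlightNo, Gate, Origin, SeatNo} covers every attribute.
No proper subset of any of these is a key, and no other minimal superkey exists.

{Aircraft, Dest}, {Dest, FlightNo}, {FlightNo, SeatNo}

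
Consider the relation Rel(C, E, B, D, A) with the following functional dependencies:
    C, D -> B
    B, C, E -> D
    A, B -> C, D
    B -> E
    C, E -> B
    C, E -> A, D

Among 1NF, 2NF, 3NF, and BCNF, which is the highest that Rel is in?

Candidate keys: {A, B}, {B, C}, {C, D}, {C, E}. Prime attributes: {A, B, C, D, E}.
B -> E: {B}⁺ = {B, E}, which is not all of the attributes, so the left side is not a superkey — BCNF is violated.
Its right-hand attributes {E} are all prime, as are those of every other non-superkey FD — the relation is in 3NF.

3NF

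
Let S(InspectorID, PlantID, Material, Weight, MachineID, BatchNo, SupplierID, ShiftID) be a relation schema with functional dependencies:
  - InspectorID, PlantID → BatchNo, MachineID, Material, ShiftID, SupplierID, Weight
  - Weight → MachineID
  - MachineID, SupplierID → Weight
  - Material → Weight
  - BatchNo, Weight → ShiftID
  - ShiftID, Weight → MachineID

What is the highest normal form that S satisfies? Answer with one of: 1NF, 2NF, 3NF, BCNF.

2NF

Candidate key: {InspectorID, PlantID}. Prime attributes: {InspectorID, PlantID}.
For Weight → MachineID we have {Weight}⁺ = {MachineID, Weight}; {Weight} is not a superkey, so BCNF fails.
Because {MachineID} is non-prime and the left side of Weight → MachineID is not a superkey, the relation is not in 3NF.
No proper subset of a key has a non-prime attribute in its closure, so there is no partial dependency; 2NF holds.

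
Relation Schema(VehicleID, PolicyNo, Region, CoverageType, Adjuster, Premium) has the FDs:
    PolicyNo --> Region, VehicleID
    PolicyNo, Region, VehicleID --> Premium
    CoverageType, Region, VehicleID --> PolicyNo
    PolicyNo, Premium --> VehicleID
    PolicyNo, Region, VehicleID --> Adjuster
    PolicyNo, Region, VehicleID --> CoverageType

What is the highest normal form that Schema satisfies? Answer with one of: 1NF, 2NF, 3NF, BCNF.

BCNF

Candidate keys: {CoverageType, Region, VehicleID}, {PolicyNo}. Prime attributes: {CoverageType, PolicyNo, Region, VehicleID}.
Each dependency's left side is a superkey — BCNF holds.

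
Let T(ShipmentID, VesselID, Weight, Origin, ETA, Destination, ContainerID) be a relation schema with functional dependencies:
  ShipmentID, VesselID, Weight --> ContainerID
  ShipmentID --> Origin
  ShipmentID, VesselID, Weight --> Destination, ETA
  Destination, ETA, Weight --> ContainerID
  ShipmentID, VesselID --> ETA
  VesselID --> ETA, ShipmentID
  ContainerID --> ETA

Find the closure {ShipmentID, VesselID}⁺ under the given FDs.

{ETA, Origin, ShipmentID, VesselID}

Start with {ShipmentID, VesselID}.
ShipmentID --> Origin applies; add {Origin} → now {Origin, ShipmentID, VesselID}.
ShipmentID, VesselID --> ETA applies; add {ETA} → now {ETA, Origin, ShipmentID, VesselID}.
No further FD applies.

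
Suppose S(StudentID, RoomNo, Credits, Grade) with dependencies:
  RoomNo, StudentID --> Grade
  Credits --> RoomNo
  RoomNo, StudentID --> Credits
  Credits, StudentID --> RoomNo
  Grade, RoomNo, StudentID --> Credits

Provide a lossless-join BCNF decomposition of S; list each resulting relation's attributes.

{Credits, Grade, StudentID}; {Credits, RoomNo}

Candidate keys of the original relation: {Credits, StudentID}, {RoomNo, StudentID}.
{Credits, Grade, RoomNo, StudentID}: {Credits} determines {Credits, RoomNo} here but is not a superkey — split on Credits --> RoomNo, giving {Credits, RoomNo} and {Credits, Grade, StudentID}.
{Credits, RoomNo} has no BCNF violation.
{Credits, Grade, StudentID} has no BCNF violation.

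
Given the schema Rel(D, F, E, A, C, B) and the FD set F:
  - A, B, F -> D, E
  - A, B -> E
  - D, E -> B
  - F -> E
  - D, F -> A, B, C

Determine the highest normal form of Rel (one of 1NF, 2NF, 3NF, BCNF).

1NF

Candidate keys: {A, B, F}, {D, F}. Prime attributes: {A, B, D, F}.
For A, B -> E we have {A, B}⁺ = {A, B, E}; {A, B} is not a superkey, so BCNF fails.
Because {E} is non-prime and the left side of A, B -> E is not a superkey, the relation is not in 3NF.
The proper key subset {F} of {D, F} determines non-prime {E}, so the relation is not even in 2NF.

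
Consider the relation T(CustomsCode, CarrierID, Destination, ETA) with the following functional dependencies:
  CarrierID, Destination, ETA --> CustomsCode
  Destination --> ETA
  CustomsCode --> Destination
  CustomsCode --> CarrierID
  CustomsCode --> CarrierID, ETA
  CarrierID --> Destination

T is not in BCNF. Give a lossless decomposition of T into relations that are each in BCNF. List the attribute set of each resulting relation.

Candidate keys of the original relation: {CarrierID}, {CustomsCode}.
Within {CarrierID, CustomsCode, Destination, ETA}: {Destination}⁺ ∩ {CarrierID, CustomsCode, Destination, ETA} = {Destination, ETA}, not the whole set, so Destination --> ETA violates BCNF; decompose into {Destination, ETA} and {CarrierID, CustomsCode, Destination}.
{Destination, ETA} is in BCNF.
{CarrierID, CustomsCode, Destination} is in BCNF.

{CarrierID, CustomsCode, Destination}; {Destination, ETA}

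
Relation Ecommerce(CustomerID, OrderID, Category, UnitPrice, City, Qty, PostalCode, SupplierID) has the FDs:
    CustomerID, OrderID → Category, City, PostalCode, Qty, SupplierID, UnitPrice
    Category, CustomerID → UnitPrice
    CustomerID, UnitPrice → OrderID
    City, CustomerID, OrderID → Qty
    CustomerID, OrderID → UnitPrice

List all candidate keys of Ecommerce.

{Category, CustomerID}, {CustomerID, OrderID}, {CustomerID, UnitPrice}

Attributes never on any right-hand side: {CustomerID} — every candidate key must contain it.
{Category, CustomerID}⁺ = {Category, City, CustomerID, OrderID, PostalCode, Qty, SupplierID, UnitPrice} — all of the relation — so {Category, CustomerID} is a candidate key.
{CustomerID, OrderID}⁺ = {Category, City, CustomerID, OrderID, PostalCode, Qty, SupplierID, UnitPrice} — all of the relation — so {CustomerID, OrderID} is a candidate key.
{CustomerID, UnitPrice}⁺ = {Category, City, CustomerID, OrderID, PostalCode, Qty, SupplierID, UnitPrice} — all of the relation — so {CustomerID, UnitPrice} is a candidate key.
No proper subset of any of these is a key, and no other minimal superkey exists.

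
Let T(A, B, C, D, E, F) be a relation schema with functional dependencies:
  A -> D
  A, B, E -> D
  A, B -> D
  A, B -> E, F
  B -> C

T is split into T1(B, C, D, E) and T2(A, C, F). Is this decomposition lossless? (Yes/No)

No

T1 ∩ T2 = {C}; its closure under F is {C}.
T1 ⊄ {C} and T2 ⊄ {C}, so the split is lossy.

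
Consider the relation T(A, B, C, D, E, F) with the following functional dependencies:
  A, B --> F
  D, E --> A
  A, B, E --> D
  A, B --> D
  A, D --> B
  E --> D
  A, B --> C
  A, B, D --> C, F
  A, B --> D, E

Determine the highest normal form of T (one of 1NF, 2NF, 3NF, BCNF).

Candidate keys: {A, B}, {A, D}, {E}. Prime attributes: {A, B, D, E}.
Each dependency's left side is a superkey — BCNF holds.

BCNF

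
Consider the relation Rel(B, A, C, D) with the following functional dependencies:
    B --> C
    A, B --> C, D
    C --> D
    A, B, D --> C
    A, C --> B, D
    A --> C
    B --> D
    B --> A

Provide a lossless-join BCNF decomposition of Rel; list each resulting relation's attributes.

{A, B, C}; {C, D}

Candidate keys of the original relation: {A}, {B}.
{A, B, C, D}: {C} determines {C, D} here but is not a superkey — split on C --> D, giving {C, D} and {A, B, C}.
{C, D} has no BCNF violation.
{A, B, C} has no BCNF violation.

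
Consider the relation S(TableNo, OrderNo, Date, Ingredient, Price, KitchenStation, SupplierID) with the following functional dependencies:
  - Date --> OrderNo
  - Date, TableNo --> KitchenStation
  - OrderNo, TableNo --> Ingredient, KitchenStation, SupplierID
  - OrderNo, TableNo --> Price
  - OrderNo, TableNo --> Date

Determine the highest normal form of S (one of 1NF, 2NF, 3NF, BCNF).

Candidate keys: {Date, TableNo}, {OrderNo, TableNo}. Prime attributes: {Date, OrderNo, TableNo}.
Date --> OrderNo: {Date}⁺ = {Date, OrderNo}, which is not all of the attributes, so the left side is not a superkey — BCNF is violated.
Its right-hand attributes {OrderNo} are all prime, as are those of every other non-superkey FD — the relation is in 3NF.

3NF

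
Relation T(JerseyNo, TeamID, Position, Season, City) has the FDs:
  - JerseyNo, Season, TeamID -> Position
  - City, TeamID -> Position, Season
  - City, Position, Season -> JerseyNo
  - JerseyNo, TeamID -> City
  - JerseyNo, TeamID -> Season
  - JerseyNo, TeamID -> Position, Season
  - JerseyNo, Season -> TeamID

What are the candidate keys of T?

{City, TeamID}⁺ = {City, JerseyNo, Position, Season, TeamID} — all of the relation — so {City, TeamID} is a candidate key.
{JerseyNo, Season}⁺ = {City, JerseyNo, Position, Season, TeamID} — all of the relation — so {JerseyNo, Season} is a candidate key.
{JerseyNo, TeamID}⁺ = {City, JerseyNo, Position, Season, TeamID} — all of the relation — so {JerseyNo, TeamID} is a candidate key.
{City, Position, Season}⁺ = {City, JerseyNo, Position, Season, TeamID} — all of the relation — so {City, Position, Season} is a candidate key.
Any other superkey properly contains one of these, so there are no further candidate keys.

{City, Position, Season}, {City, TeamID}, {JerseyNo, Season}, {JerseyNo, TeamID}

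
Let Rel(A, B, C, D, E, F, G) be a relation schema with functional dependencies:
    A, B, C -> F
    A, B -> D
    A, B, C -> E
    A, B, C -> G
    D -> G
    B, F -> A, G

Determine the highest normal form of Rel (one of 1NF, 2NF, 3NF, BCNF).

Candidate keys: {A, B, C}, {B, C, F}. Prime attributes: {A, B, C, F}.
For A, B -> D we have {A, B}⁺ = {A, B, D, G}; {A, B} is not a superkey, so BCNF fails.
Because {D} is non-prime and the left side of A, B -> D is not a superkey, the relation is not in 3NF.
{A, B} is a proper subset of the key {A, B, C}, and {A, B}⁺ contains the non-prime attributes {D, G} — a partial dependency, so 2NF is violated.

1NF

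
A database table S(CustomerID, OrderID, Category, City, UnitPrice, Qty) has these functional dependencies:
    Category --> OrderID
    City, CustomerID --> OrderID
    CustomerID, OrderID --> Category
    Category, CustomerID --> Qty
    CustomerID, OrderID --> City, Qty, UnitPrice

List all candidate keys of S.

{Category, CustomerID}, {City, CustomerID}, {CustomerID, OrderID}

{CustomerID} never appears on the right of any FD, so every key must include it.
Closure of {Category, CustomerID} is {Category, City, CustomerID, OrderID, Qty, UnitPrice}, the whole schema; {Category, CustomerID} is a candidate key.
Closure of {City, CustomerID} is {Category, City, CustomerID, OrderID, Qty, UnitPrice}, the whole schema; {City, CustomerID} is a candidate key.
Closure of {CustomerID, OrderID} is {Category, City, CustomerID, OrderID, Qty, UnitPrice}, the whole schema; {CustomerID, OrderID} is a candidate key.
These are minimal and exhaustive — every other superkey contains one of them.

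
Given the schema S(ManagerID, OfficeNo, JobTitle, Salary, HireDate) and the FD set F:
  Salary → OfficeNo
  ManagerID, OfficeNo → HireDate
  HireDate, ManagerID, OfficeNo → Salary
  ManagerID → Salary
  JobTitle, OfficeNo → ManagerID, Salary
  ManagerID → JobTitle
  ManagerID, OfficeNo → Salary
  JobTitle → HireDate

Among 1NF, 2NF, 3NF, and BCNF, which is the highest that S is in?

Candidate keys: {JobTitle, OfficeNo}, {JobTitle, Salary}, {ManagerID}. Prime attributes: {JobTitle, ManagerID, OfficeNo, Salary}.
For Salary → OfficeNo we have {Salary}⁺ = {OfficeNo, Salary}; {Salary} is not a superkey, so BCNF fails.
JobTitle → HireDate determines the non-prime attribute {HireDate} from a non-superkey — 3NF is violated.
Since {JobTitle} ⊂ {JobTitle, OfficeNo} and {JobTitle}⁺ ⊇ {HireDate} with {HireDate} non-prime, there is a partial dependency; 2NF fails.

1NF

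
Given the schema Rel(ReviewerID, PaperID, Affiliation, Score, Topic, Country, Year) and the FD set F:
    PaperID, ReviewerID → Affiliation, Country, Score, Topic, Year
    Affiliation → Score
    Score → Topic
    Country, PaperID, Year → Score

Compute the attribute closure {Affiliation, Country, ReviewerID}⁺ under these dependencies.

Start with {Affiliation, Country, ReviewerID}.
Affiliation → Score applies; add {Score} → now {Affiliation, Country, ReviewerID, Score}.
Score → Topic applies; add {Topic} → now {Affiliation, Country, ReviewerID, Score, Topic}.
No further FD applies.

{Affiliation, Country, ReviewerID, Score, Topic}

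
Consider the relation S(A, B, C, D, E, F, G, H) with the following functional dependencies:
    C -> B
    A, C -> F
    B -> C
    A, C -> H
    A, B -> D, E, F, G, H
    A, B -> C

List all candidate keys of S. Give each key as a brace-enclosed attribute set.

{A, B}, {A, C}

No FD produces {A}, so it must be in every candidate key.
{A, B}⁺ = {A, B, C, D, E, F, G, H} — all of the relation — so {A, B} is a candidate key.
{A, C}⁺ = {A, B, C, D, E, F, G, H} — all of the relation — so {A, C} is a candidate key.
These are minimal and exhaustive — every other superkey contains one of them.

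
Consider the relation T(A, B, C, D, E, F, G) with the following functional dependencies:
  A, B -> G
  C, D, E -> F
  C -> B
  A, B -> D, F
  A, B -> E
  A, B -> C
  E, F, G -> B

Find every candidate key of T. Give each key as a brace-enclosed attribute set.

{A, B}, {A, C}, {A, E, F, G}

{A} never appears on the right of any FD, so every key must include it.
{A, B}⁺ = {A, B, C, D, E, F, G}, which is every attribute, so {A, B} is a candidate key.
{A, C}⁺ = {A, B, C, D, E, F, G}, which is every attribute, so {A, C} is a candidate key.
{A, E, F, G}⁺ = {A, B, C, D, E, F, G}, which is every attribute, so {A, E, F, G} is a candidate key.
These are minimal and exhaustive — every other superkey contains one of them.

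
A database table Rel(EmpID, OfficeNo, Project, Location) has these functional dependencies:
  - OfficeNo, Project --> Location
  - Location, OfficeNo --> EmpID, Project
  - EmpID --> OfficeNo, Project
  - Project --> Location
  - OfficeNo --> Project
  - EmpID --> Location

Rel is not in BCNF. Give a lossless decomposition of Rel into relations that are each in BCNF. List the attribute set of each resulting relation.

Candidate keys of the original relation: {EmpID}, {OfficeNo}.
Within {EmpID, Location, OfficeNo, Project}: {Project}⁺ ∩ {EmpID, Location, OfficeNo, Project} = {Location, Project}, not the whole set, so Project --> Location violates BCNF; decompose into {Location, Project} and {EmpID, OfficeNo, Project}.
{Location, Project}: every determinant is a superkey — BCNF.
{EmpID, OfficeNo, Project}: every determinant is a superkey — BCNF.

{EmpID, OfficeNo, Project}; {Location, Project}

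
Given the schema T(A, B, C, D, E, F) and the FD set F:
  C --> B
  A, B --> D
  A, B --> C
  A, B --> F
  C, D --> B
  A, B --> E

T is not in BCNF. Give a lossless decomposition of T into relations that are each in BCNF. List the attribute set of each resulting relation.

{A, C, D, E, F}; {B, C}

Candidate keys of the original relation: {A, B}, {A, C}.
In {A, B, C, D, E, F}, {C} is not a superkey ({C}⁺ restricted to this set is {B, C}), so split on C --> B into {B, C} and {A, C, D, E, F}.
{B, C}: every determinant is a superkey — BCNF.
{A, C, D, E, F}: every determinant is a superkey — BCNF.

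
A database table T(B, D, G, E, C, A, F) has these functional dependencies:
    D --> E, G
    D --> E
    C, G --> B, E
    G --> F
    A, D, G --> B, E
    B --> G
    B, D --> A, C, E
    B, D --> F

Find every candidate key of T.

Attributes never on any right-hand side: {D} — every candidate key must contain it.
{A, D}⁺ = {A, B, C, D, E, F, G} — all of the relation — so {A, D} is a candidate key.
{B, D}⁺ = {A, B, C, D, E, F, G} — all of the relation — so {B, D} is a candidate key.
{C, D}⁺ = {A, B, C, D, E, F, G} — all of the relation — so {C, D} is a candidate key.
These are minimal and exhaustive — every other superkey contains one of them.

{A, D}, {B, D}, {C, D}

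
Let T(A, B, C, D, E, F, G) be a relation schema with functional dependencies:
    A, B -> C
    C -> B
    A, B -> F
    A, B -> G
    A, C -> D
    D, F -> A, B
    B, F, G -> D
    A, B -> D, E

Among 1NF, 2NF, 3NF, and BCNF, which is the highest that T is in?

Candidate keys: {A, B}, {A, C}, {B, F, G}, {C, F, G}, {D, F}. Prime attributes: {A, B, C, D, F, G}.
C -> B breaks BCNF: {C}⁺ = {B, C}, so {C} is not a superkey.
Since {B} ⊆ prime attributes and every other non-superkey FD also has a prime right side, the schema is in 3NF.

3NF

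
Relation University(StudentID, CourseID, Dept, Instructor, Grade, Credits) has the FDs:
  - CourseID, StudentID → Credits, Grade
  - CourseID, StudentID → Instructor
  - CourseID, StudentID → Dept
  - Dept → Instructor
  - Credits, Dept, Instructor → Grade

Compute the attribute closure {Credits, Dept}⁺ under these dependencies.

{Credits, Dept, Grade, Instructor}

Start with {Credits, Dept}.
Dept → Instructor applies; add {Instructor} → now {Credits, Dept, Instructor}.
Credits, Dept, Instructor → Grade applies; add {Grade} → now {Credits, Dept, Grade, Instructor}.
No further FD applies.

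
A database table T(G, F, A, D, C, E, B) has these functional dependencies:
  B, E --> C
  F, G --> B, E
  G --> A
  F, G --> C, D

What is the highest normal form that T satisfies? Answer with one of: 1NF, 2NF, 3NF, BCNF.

Candidate key: {F, G}. Prime attributes: {F, G}.
For B, E --> C we have {B, E}⁺ = {B, C, E}; {B, E} is not a superkey, so BCNF fails.
B, E --> C has non-prime {C} on the right and a non-superkey on the left, so 3NF fails.
{G} is a proper subset of the key {F, G}, and {G}⁺ contains the non-prime attribute {A} — a partial dependency, so 2NF is violated.

1NF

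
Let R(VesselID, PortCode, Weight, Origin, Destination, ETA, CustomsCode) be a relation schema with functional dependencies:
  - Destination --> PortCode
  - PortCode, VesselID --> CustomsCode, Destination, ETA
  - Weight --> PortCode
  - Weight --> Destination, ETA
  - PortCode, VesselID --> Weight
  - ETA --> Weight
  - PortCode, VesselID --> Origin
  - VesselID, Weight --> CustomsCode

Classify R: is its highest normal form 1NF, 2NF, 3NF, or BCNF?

Candidate keys: {Destination, VesselID}, {ETA, VesselID}, {PortCode, VesselID}, {VesselID, Weight}. Prime attributes: {Destination, ETA, PortCode, VesselID, Weight}.
Destination --> PortCode: {Destination}⁺ = {Destination, PortCode}, which is not all of the attributes, so the left side is not a superkey — BCNF is violated.
Its right-hand attributes {PortCode} are all prime, as are those of every other non-superkey FD — the relation is in 3NF.

3NF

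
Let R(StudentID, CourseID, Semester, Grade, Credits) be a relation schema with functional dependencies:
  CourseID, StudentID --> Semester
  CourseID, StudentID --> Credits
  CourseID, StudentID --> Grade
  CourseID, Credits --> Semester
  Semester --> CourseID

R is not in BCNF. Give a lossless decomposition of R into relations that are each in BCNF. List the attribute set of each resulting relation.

Candidate keys of the original relation: {CourseID, StudentID}, {Semester, StudentID}.
{CourseID, Credits, Grade, Semester, StudentID}: {CourseID, Credits} determines {CourseID, Credits, Semester} here but is not a superkey — split on CourseID, Credits --> Semester, giving {CourseID, Credits, Semester} and {CourseID, Credits, Grade, StudentID}.
{CourseID, Credits, Semester}: {Semester} determines {CourseID, Semester} here but is not a superkey — split on Semester --> CourseID, giving {CourseID, Semester} and {Credits, Semester}.
{CourseID, Semester} has no BCNF violation.
{Credits, Semester} has no BCNF violation.
{CourseID, Credits, Grade, StudentID} has no BCNF violation.

{CourseID, Credits, Grade, StudentID}; {CourseID, Semester}; {Credits, Semester}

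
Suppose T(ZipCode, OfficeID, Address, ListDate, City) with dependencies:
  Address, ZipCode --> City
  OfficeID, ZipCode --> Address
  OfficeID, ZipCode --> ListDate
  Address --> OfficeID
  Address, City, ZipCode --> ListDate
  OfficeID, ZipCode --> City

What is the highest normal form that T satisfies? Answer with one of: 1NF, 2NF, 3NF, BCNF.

3NF

Candidate keys: {Address, ZipCode}, {OfficeID, ZipCode}. Prime attributes: {Address, OfficeID, ZipCode}.
For Address --> OfficeID we have {Address}⁺ = {Address, OfficeID}; {Address} is not a superkey, so BCNF fails.
Since {OfficeID} ⊆ prime attributes and every other non-superkey FD also has a prime right side, the schema is in 3NF.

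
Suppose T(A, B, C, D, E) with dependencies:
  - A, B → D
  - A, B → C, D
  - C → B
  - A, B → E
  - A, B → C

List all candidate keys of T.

No FD produces {A}, so it must be in every candidate key.
{A, B} is a candidate key since {A, B}⁺ = {A, B, C, D, E} covers every attribute.
{A, C} is a candidate key since {A, C}⁺ = {A, B, C, D, E} covers every attribute.
No proper subset of any of these is a key, and no other minimal superkey exists.

{A, B}, {A, C}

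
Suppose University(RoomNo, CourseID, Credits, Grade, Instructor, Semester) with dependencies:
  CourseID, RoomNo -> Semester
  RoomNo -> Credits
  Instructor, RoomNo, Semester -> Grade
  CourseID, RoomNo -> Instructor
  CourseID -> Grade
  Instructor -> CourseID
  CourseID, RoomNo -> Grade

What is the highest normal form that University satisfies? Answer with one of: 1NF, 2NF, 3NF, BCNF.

Candidate keys: {CourseID, RoomNo}, {Instructor, RoomNo}. Prime attributes: {CourseID, Instructor, RoomNo}.
For RoomNo -> Credits we have {RoomNo}⁺ = {Credits, RoomNo}; {RoomNo} is not a superkey, so BCNF fails.
Because {Credits} is non-prime and the left side of RoomNo -> Credits is not a superkey, the relation is not in 3NF.
{CourseID} is a proper subset of the key {CourseID, RoomNo}, and {CourseID}⁺ contains the non-prime attribute {Grade} — a partial dependency, so 2NF is violated.

1NF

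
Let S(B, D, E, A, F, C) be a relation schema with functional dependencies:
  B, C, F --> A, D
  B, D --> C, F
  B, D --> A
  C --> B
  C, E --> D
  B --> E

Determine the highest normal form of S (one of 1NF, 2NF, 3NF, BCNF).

1NF

Candidate keys: {B, D}, {C}. Prime attributes: {B, C, D}.
For B --> E we have {B}⁺ = {B, E}; {B} is not a superkey, so BCNF fails.
B --> E has non-prime {E} on the right and a non-superkey on the left, so 3NF fails.
Since {B} ⊂ {B, D} and {B}⁺ ⊇ {E} with {E} non-prime, there is a partial dependency; 2NF fails.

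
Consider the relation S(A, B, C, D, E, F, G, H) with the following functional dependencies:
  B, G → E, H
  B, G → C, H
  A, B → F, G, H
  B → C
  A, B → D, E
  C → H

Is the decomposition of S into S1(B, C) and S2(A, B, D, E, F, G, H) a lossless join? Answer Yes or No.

S1 ∩ S2 = {B}; its closure under F is {B, C, H}.
Since S1 ⊆ {B, C, H}, the intersection is a superkey of S1; the decomposition is lossless.

Yes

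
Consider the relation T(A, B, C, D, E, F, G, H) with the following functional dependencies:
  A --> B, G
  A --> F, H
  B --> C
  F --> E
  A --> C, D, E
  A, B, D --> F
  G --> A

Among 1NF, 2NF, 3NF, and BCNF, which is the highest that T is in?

2NF

Candidate keys: {A}, {G}. Prime attributes: {A, G}.
B --> C: {B}⁺ = {B, C}, which is not all of the attributes, so the left side is not a superkey — BCNF is violated.
B --> C determines the non-prime attribute {C} from a non-superkey — 3NF is violated.
With only single-attribute keys there can be no partial dependency, so 2NF holds.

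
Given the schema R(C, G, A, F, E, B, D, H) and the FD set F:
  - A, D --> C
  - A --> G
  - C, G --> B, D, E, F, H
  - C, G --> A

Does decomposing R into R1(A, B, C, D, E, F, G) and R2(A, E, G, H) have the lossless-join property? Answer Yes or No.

The shared attributes are {A, E, G} and {A, E, G}⁺ = {A, E, G}.
Neither R1 nor R2 is contained in that closure, so the decomposition is lossy.

No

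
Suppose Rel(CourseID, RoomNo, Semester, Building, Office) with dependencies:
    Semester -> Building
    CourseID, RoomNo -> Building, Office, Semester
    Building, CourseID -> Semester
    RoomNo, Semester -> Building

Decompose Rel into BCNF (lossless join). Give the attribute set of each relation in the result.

{Building, Semester}; {CourseID, Office, RoomNo, Semester}

Candidate key of the original relation: {CourseID, RoomNo}.
In {Building, CourseID, Office, RoomNo, Semester}, {Semester} is not a superkey ({Semester}⁺ restricted to this set is {Building, Semester}), so split on Semester -> Building into {Building, Semester} and {CourseID, Office, RoomNo, Semester}.
{Building, Semester} is in BCNF.
{CourseID, Office, RoomNo, Semester} is in BCNF.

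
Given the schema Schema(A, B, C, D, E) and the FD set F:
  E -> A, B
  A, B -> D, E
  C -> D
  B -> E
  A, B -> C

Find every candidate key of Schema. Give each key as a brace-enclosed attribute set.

{B}, {E}

Closure of {B} is {A, B, C, D, E}, the whole schema; {B} is a candidate key.
Closure of {E} is {A, B, C, D, E}, the whole schema; {E} is a candidate key.
Any other superkey properly contains one of these, so there are no further candidate keys.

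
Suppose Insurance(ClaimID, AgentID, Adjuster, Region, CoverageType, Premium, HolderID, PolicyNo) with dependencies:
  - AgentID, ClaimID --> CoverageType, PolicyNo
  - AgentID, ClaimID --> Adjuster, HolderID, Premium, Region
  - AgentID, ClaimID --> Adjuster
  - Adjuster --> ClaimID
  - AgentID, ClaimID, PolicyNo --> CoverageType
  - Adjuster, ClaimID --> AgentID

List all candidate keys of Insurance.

{Adjuster}, {AgentID, ClaimID}

{Adjuster}⁺ = {Adjuster, AgentID, ClaimID, CoverageType, HolderID, PolicyNo, Premium, Region}, which is every attribute, so {Adjuster} is a candidate key.
{AgentID, ClaimID}⁺ = {Adjuster, AgentID, ClaimID, CoverageType, HolderID, PolicyNo, Premium, Region}, which is every attribute, so {AgentID, ClaimID} is a candidate key.
No proper subset of any of these is a key, and no other minimal superkey exists.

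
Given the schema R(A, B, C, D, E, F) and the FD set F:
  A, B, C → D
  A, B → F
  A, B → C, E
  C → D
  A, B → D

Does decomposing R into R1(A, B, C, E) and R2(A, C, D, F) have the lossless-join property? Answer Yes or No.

No

The shared attributes are {A, C} and {A, C}⁺ = {A, C, D}.
R1 ⊄ {A, C, D} and R2 ⊄ {A, C, D}, so the split is lossy.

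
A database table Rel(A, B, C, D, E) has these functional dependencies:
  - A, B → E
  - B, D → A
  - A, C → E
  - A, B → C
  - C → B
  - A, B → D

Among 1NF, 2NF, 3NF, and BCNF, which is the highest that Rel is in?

3NF

Candidate keys: {A, B}, {A, C}, {B, D}, {C, D}. Prime attributes: {A, B, C, D}.
For C → B we have {C}⁺ = {B, C}; {C} is not a superkey, so BCNF fails.
Its right-hand attributes {B} are all prime, as are those of every other non-superkey FD — the relation is in 3NF.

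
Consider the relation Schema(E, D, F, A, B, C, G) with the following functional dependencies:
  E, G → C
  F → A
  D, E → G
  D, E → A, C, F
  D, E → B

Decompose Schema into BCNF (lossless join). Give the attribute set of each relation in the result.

{A, F}; {B, D, E, F, G}; {C, E, G}

Candidate key of the original relation: {D, E}.
In {A, B, C, D, E, F, G}, {E, G} is not a superkey ({E, G}⁺ restricted to this set is {C, E, G}), so split on E, G → C into {C, E, G} and {A, B, D, E, F, G}.
{C, E, G}: every determinant is a superkey — BCNF.
In {A, B, D, E, F, G}, {F} is not a superkey ({F}⁺ restricted to this set is {A, F}), so split on F → A into {A, F} and {B, D, E, F, G}.
{A, F}: every determinant is a superkey — BCNF.
{B, D, E, F, G}: every determinant is a superkey — BCNF.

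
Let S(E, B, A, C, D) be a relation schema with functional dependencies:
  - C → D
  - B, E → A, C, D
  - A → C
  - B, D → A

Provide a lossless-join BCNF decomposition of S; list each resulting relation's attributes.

Candidate key of the original relation: {B, E}.
Within {A, B, C, D, E}: {C}⁺ ∩ {A, B, C, D, E} = {C, D}, not the whole set, so C → D violates BCNF; decompose into {C, D} and {A, B, C, E}.
{C, D}: every determinant is a superkey — BCNF.
Within {A, B, C, E}: {A}⁺ ∩ {A, B, C, E} = {A, C}, not the whole set, so A → C violates BCNF; decompose into {A, C} and {A, B, E}.
{A, C}: every determinant is a superkey — BCNF.
{A, B, E}: every determinant is a superkey — BCNF.

{A, B, E}; {A, C}; {C, D}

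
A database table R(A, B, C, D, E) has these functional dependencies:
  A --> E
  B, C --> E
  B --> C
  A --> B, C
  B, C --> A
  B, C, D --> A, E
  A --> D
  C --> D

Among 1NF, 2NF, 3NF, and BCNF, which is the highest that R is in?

2NF

Candidate keys: {A}, {B}. Prime attributes: {A, B}.
C --> D: {C}⁺ = {C, D}, which is not all of the attributes, so the left side is not a superkey — BCNF is violated.
C --> D has non-prime {D} on the right and a non-superkey on the left, so 3NF fails.
With only single-attribute keys there can be no partial dependency, so 2NF holds.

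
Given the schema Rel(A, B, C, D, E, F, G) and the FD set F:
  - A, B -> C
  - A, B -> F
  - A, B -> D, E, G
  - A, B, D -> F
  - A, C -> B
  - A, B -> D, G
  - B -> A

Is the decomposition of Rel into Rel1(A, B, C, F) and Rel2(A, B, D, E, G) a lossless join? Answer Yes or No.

Yes

Rel1 ∩ Rel2 = {A, B}; its closure under F is {A, B, C, D, E, F, G}.
Since Rel1 ⊆ {A, B, C, D, E, F, G}, the intersection is a superkey of Rel1; the decomposition is lossless.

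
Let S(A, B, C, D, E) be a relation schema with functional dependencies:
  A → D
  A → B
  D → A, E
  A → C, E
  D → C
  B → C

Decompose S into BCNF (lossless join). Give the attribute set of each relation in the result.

{A, B, D, E}; {B, C}

Candidate keys of the original relation: {A}, {D}.
Within {A, B, C, D, E}: {B}⁺ ∩ {A, B, C, D, E} = {B, C}, not the whole set, so B → C violates BCNF; decompose into {B, C} and {A, B, D, E}.
{B, C}: every determinant is a superkey — BCNF.
{A, B, D, E}: every determinant is a superkey — BCNF.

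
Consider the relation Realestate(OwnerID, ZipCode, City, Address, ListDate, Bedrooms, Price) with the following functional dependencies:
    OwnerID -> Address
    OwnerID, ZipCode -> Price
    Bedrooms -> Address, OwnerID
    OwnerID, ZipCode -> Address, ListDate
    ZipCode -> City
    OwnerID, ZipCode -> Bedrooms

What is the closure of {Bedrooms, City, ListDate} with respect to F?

Start with {Bedrooms, City, ListDate}.
Bedrooms -> Address, OwnerID applies; add {Address, OwnerID} → now {Address, Bedrooms, City, ListDate, OwnerID}.
No further FD applies.

{Address, Bedrooms, City, ListDate, OwnerID}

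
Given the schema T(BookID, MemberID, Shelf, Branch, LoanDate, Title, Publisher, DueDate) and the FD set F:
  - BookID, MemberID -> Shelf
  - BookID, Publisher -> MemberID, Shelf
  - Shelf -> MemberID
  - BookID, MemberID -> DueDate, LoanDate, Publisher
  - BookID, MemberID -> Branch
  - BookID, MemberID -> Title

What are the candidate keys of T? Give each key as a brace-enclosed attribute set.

No FD produces {BookID}, so it must be in every candidate key.
Closure of {BookID, MemberID} is {BookID, Branch, DueDate, LoanDate, MemberID, Publisher, Shelf, Title}, the whole schema; {BookID, MemberID} is a candidate key.
Closure of {BookID, Publisher} is {BookID, Branch, DueDate, LoanDate, MemberID, Publisher, Shelf, Title}, the whole schema; {BookID, Publisher} is a candidate key.
Closure of {BookID, Shelf} is {BookID, Branch, DueDate, LoanDate, MemberID, Publisher, Shelf, Title}, the whole schema; {BookID, Shelf} is a candidate key.
Any other superkey properly contains one of these, so there are no further candidate keys.

{BookID, MemberID}, {BookID, Publisher}, {BookID, Shelf}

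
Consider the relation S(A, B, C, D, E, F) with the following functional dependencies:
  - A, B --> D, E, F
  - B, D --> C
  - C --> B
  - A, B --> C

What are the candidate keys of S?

{A} never appears on the right of any FD, so every key must include it.
{A, B} is a candidate key since {A, B}⁺ = {A, B, C, D, E, F} covers every attribute.
{A, C} is a candidate key since {A, C}⁺ = {A, B, C, D, E, F} covers every attribute.
No proper subset of any of these is a key, and no other minimal superkey exists.

{A, B}, {A, C}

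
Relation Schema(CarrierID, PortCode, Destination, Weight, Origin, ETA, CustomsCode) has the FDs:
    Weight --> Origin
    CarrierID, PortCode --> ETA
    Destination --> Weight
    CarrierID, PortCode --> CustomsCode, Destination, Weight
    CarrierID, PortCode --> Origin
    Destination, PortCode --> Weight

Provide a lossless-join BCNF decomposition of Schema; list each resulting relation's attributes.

Candidate key of the original relation: {CarrierID, PortCode}.
Within {CarrierID, CustomsCode, Destination, ETA, Origin, PortCode, Weight}: {Weight}⁺ ∩ {CarrierID, CustomsCode, Destination, ETA, Origin, PortCode, Weight} = {Origin, Weight}, not the whole set, so Weight --> Origin violates BCNF; decompose into {Origin, Weight} and {CarrierID, CustomsCode, Destination, ETA, PortCode, Weight}.
{Origin, Weight}: every determinant is a superkey — BCNF.
Within {CarrierID, CustomsCode, Destination, ETA, PortCode, Weight}: {Destination}⁺ ∩ {CarrierID, CustomsCode, Destination, ETA, PortCode, Weight} = {Destination, Weight}, not the whole set, so Destination --> Weight violates BCNF; decompose into {Destination, Weight} and {CarrierID, CustomsCode, Destination, ETA, PortCode}.
{Destination, Weight}: every determinant is a superkey — BCNF.
{CarrierID, CustomsCode, Destination, ETA, PortCode}: every determinant is a superkey — BCNF.

{CarrierID, CustomsCode, Destination, ETA, PortCode}; {Destination, Weight}; {Origin, Weight}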